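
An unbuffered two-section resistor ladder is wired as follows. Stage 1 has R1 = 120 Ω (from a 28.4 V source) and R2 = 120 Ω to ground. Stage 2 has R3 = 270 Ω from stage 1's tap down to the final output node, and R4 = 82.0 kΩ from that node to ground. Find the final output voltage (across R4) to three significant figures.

Stage 2 presents R3+R4 = 82270 Ω as a load on stage 1's tap.
Stage 1's lower leg becomes R2‖(R3+R4) = 119.8 Ω, so V_mid = 28.4 × 119.8/239.8 = 14.19 V.
Stage 2 is itself unloaded: V_out = V_mid × R4/(R3+R4) = 14.19 × 82000/82270 = 14.1 V.

V_out ≈ 14.1 V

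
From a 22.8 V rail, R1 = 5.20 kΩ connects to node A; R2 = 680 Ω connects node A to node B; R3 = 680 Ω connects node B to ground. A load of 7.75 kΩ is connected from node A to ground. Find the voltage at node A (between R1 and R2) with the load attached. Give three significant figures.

V ≈ 4.15 V

Below node A the series string R2+R3 = 1360 Ω sits in parallel with the 7750 Ω load: 1157 Ω.
V_A = 22.8 × 1157/(5200 + 1157) = 4.15 V.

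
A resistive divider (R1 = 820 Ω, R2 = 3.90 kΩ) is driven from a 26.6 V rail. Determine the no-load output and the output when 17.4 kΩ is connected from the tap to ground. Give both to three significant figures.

Unloaded: 22.0 V; loaded: 21.2 V

Open-circuit: V = 26.6 × 3900/(820 + 3900) = 22.0 V.
With the load, R2 becomes R2‖R_L = 3186 Ω, so V = 26.6 × 3186/4006 = 21.2 V.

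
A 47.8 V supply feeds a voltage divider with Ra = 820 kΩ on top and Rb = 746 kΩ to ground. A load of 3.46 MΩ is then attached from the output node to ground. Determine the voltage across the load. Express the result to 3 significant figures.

V_out ≈ 20.5 V

The load sits in parallel with Rb: Rb‖R_L = (746 × 3460) / (746 + 3460) = 613.7 kΩ.
V_out = 47.8 × 613.7 / (820 + 613.7) = 47.8 × 613.7/1434 = 20.5 V.
(Unloaded it would have been 22.8 V.)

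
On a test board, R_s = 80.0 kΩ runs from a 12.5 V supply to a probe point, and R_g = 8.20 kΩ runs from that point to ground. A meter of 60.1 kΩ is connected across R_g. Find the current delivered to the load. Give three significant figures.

R_g‖R_L = 7.216 kΩ; V_out = 12.5 × 7.216/87.22 = 1.034 V.
I_L = V_out / R_L = 1.034 / 60.1 kΩ = 0.0172 mA.

I_L ≈ 0.0172 mA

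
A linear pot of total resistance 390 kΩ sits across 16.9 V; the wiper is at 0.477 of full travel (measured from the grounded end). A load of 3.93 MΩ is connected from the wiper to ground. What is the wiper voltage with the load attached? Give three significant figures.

V ≈ 7.87 V

The wiper splits the pot into (1−α)R = 204.0 kΩ above and αR = 186.0 kΩ below.
Lower section ‖ load = 177.6 kΩ.
V_wiper = 16.9 × 177.6/(204.0 + 177.6) = 7.87 V.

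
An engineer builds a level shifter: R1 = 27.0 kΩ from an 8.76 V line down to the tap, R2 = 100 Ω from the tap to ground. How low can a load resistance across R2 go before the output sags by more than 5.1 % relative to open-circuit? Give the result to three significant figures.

R_L(min) ≈ 1.85 kΩ

Output resistance R_th = R1‖R2 = (27000 × 100)/27100 = 99.63 Ω.
The fractional drop is R_th/(R_th + R_L); requiring this ≤ 0.0510 gives R_L ≥ R_th(1/0.0510 − 1) = 99.63 × 18.61 = 1.85 kΩ.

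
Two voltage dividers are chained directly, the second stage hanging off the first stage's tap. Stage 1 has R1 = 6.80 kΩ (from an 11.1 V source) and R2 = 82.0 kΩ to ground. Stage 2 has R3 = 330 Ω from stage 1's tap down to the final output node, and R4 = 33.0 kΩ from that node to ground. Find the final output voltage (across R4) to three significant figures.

Stage 2 presents R3+R4 = 33330 Ω as a load on stage 1's tap.
Stage 1's lower leg becomes R2‖(R3+R4) = 23700 Ω, so V_mid = 11.1 × 23700/30500 = 8.625 V.
Stage 2 is itself unloaded: V_out = V_mid × R4/(R3+R4) = 8.625 × 33000/33330 = 8.54 V.

V_out ≈ 8.54 V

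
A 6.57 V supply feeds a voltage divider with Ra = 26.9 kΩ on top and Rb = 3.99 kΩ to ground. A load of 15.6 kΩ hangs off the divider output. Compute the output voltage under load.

The load sits in parallel with Rb: Rb‖R_L = (3.99 × 15.6) / (3.99 + 15.6) = 3.177 kΩ.
V_out = 6.57 × 3.177 / (26.9 + 3.177) = 6.57 × 3.177/30.08 = 0.694 V.

V_out ≈ 0.694 V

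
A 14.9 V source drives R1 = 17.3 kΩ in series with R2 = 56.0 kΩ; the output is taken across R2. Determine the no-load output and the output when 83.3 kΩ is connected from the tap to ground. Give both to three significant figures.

Open-circuit: V = 14.9 × 56.0/(17.3 + 56.0) = 11.4 V.
With the load, R2 becomes R2‖R_L = 33.49 kΩ, so V = 14.9 × 33.49/50.79 = 9.82 V.

Unloaded: 11.4 V; loaded: 9.82 V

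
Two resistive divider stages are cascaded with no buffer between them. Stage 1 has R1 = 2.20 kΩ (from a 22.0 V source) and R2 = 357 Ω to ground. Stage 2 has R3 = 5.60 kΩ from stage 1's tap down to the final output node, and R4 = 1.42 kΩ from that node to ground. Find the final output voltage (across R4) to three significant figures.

V_out ≈ 0.595 V

Stage 2 presents R3+R4 = 7020 Ω as a load on stage 1's tap.
Stage 1's lower leg becomes R2‖(R3+R4) = 339.7 Ω, so V_mid = 22.0 × 339.7/2540 = 2.943 V.
Stage 2 is itself unloaded: V_out = V_mid × R4/(R3+R4) = 2.943 × 1420/7020 = 0.595 V.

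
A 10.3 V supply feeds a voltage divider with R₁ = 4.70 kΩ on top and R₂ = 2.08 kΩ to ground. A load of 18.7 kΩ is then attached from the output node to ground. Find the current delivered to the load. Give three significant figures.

R₂‖R_L = 1.872 kΩ; V_out = 10.3 × 1.872/6.572 = 2.934 V.
I_L = V_out / R_L = 2.934 / 18.7 kΩ = 0.157 mA.

I_L ≈ 0.157 mA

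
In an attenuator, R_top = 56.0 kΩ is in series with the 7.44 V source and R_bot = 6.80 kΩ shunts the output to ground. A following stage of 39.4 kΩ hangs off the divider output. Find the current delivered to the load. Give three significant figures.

R_bot‖R_L = 5.799 kΩ; V_out = 7.44 × 5.799/61.80 = 0.6982 V.
I_L = V_out / R_L = 0.6982 / 39.4 kΩ = 0.0177 mA.

I_L ≈ 0.0177 mA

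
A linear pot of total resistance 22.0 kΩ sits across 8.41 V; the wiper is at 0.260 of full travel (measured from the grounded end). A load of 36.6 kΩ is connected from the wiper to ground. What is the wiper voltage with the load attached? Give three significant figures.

The wiper splits the pot into (1−α)R = 16.28 kΩ above and αR = 5.720 kΩ below.
Lower section ‖ load = 4.947 kΩ.
V_wiper = 8.41 × 4.947/(16.28 + 4.947) = 1.96 V.

V ≈ 1.96 V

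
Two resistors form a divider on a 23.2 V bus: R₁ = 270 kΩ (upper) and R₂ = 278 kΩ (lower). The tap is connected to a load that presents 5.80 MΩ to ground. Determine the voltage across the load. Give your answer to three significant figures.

The load sits in parallel with R₂: R₂‖R_L = (278 × 5800) / (278 + 5800) = 265.3 kΩ.
V_out = 23.2 × 265.3 / (270 + 265.3) = 23.2 × 265.3/535.3 = 11.5 V.

V_out ≈ 11.5 V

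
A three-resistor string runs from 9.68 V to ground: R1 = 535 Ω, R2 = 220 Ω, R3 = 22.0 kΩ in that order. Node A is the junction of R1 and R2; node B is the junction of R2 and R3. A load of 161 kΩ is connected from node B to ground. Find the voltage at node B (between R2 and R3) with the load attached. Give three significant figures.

V ≈ 9.32 V

At node B, R3 is in parallel with the load: R3‖R_L = 19360 Ω.
Below node A the resistance is R2 + (R3‖R_L) = 19580 Ω, so V_A = 9.68 × 19580/20110 = 9.422 V.
Then V_B = V_A × (R3‖R_L)/(R2 + R3‖R_L) = 9.422 × 19360/19580 = 9.32 V.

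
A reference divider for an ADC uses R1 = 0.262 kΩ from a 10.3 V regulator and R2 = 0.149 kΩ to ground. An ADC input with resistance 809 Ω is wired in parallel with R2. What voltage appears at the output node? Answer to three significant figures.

The load sits in parallel with R2: R2‖R_L = (149 × 809) / (149 + 809) = 125.8 Ω.
V_out = 10.3 × 125.8 / (262 + 125.8) = 10.3 × 125.8/387.8 = 3.34 V.

V_out ≈ 3.34 V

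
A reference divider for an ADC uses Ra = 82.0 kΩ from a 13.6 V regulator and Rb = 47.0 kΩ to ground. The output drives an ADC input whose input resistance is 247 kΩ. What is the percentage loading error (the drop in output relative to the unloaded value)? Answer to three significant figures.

10.8 %

Unloaded V = 13.6 × 47.0/129.0 = 4.9550 V.
Loaded: Rb‖R_L = 39.49 kΩ, giving V = 13.6 × 39.49/121.5 = 4.4204 V.
Drop = (4.9550 − 4.4204) / 4.9550 = 10.8 %.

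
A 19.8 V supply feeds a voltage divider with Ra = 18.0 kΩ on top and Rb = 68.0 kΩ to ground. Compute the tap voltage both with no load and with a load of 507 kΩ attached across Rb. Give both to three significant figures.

Open-circuit: V = 19.8 × 68.0/(18.0 + 68.0) = 15.7 V.
With the load, Rb becomes Rb‖R_L = 59.96 kΩ, so V = 19.8 × 59.96/77.96 = 15.2 V.

Unloaded: 15.7 V; loaded: 15.2 V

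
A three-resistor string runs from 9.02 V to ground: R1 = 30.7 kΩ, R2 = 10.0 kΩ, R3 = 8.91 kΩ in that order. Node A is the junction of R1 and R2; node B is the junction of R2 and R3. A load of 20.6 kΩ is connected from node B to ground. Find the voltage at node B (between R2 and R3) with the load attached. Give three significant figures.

V ≈ 1.20 V

At node B, R3 is in parallel with the load: R3‖R_L = 6.220 kΩ.
Below node A the resistance is R2 + (R3‖R_L) = 16.22 kΩ, so V_A = 9.02 × 16.22/46.92 = 3.118 V.
Then V_B = V_A × (R3‖R_L)/(R2 + R3‖R_L) = 3.118 × 6.220/16.22 = 1.20 V.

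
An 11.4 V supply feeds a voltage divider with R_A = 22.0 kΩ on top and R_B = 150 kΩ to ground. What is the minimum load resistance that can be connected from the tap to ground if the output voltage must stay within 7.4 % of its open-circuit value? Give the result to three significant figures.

Output resistance R_th = R_A‖R_B = (22.0 × 150)/172.0 = 19.19 kΩ.
The fractional drop is R_th/(R_th + R_L); requiring this ≤ 0.0740 gives R_L ≥ R_th(1/0.0740 − 1) = 19.19 × 12.51 = 240 kΩ.

R_L(min) ≈ 240 kΩ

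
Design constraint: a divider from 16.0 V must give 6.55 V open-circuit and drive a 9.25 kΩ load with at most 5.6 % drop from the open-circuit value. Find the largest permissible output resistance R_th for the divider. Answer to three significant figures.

R_th ≤ 549 Ω

Loading drop = R_th/(R_th + R_L) ≤ 0.0560, so R_th ≤ R_L · ε/(1−ε) = 9.25 kΩ × 0.0560/0.9440 = 549 Ω.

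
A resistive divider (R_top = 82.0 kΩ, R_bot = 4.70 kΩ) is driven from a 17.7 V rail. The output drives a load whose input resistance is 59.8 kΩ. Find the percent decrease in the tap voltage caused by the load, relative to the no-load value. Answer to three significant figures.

6.92 %

The divider's output (Thévenin) resistance is R_top‖R_bot = 4.445 kΩ.
Fractional drop under load = R_th/(R_th + R_L) = 4.445 / (4.445 + 59.8) = 0.06919.
So the output falls by 6.92 %.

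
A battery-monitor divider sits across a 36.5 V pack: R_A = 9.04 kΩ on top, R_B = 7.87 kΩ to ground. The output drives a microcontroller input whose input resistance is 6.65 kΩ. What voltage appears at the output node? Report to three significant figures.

V_out ≈ 10.4 V

The load sits in parallel with R_B: R_B‖R_L = (7.87 × 6.65) / (7.87 + 6.65) = 3.604 kΩ.
V_out = 36.5 × 3.604 / (9.04 + 3.604) = 36.5 × 3.604/12.64 = 10.4 V.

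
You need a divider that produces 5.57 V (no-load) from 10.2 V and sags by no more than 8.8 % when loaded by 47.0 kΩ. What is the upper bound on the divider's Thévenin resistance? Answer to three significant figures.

R_th ≤ 4.54 kΩ

Loading drop = R_th/(R_th + R_L) ≤ 0.0880, so R_th ≤ R_L · ε/(1−ε) = 47.0 kΩ × 0.0880/0.9120 = 4.54 kΩ.
(Any R1, R2 with R2/(R1+R2) = 0.546 and R1‖R2 ≤ 4.54 kΩ will meet the spec.)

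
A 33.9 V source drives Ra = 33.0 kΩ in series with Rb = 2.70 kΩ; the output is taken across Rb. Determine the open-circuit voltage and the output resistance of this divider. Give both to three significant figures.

V_th is the open-circuit tap voltage: 33.9 × 2.70/(33.0 + 2.70) = 2.56 V.
With the supply zeroed, Ra and Rb appear in parallel from the tap: R_th = Ra‖Rb = (33.0 × 2.70)/35.70 = 2.50 kΩ.

V_th = 2.56 V, R_th = 2.50 kΩ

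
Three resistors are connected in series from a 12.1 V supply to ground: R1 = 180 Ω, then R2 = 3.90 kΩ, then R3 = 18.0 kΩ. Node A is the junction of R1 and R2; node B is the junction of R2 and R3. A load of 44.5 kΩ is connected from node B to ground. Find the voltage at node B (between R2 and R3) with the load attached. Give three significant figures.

V ≈ 9.18 V

At node B, R3 is in parallel with the load: R3‖R_L = 12820 Ω.
Below node A the resistance is R2 + (R3‖R_L) = 16720 Ω, so V_A = 12.1 × 16720/16900 = 11.97 V.
Then V_B = V_A × (R3‖R_L)/(R2 + R3‖R_L) = 11.97 × 12820/16720 = 9.18 V.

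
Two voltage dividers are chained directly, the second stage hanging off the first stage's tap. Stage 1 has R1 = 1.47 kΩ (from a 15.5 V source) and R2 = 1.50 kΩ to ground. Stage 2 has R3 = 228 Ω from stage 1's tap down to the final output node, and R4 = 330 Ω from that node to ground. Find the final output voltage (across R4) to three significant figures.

Stage 2 presents R3+R4 = 558.0 Ω as a load on stage 1's tap.
Stage 1's lower leg becomes R2‖(R3+R4) = 406.7 Ω, so V_mid = 15.5 × 406.7/1877 = 3.359 V.
Stage 2 is itself unloaded: V_out = V_mid × R4/(R3+R4) = 3.359 × 330/558.0 = 1.99 V.

V_out ≈ 1.99 V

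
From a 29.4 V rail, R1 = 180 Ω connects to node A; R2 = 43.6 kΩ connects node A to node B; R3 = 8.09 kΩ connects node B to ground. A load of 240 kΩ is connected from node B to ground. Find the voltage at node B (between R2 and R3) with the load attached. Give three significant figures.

At node B, R3 is in parallel with the load: R3‖R_L = 7826 Ω.
Below node A the resistance is R2 + (R3‖R_L) = 51430 Ω, so V_A = 29.4 × 51430/51610 = 29.30 V.
Then V_B = V_A × (R3‖R_L)/(R2 + R3‖R_L) = 29.30 × 7826/51430 = 4.46 V.

V ≈ 4.46 V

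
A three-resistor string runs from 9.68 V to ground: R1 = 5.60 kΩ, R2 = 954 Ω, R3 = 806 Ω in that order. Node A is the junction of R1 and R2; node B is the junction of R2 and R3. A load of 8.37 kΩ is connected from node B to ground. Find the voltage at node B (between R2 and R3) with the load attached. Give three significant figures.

V ≈ 0.976 V

At node B, R3 is in parallel with the load: R3‖R_L = 735.2 Ω.
Below node A the resistance is R2 + (R3‖R_L) = 1689 Ω, so V_A = 9.68 × 1689/7289 = 2.243 V.
Then V_B = V_A × (R3‖R_L)/(R2 + R3‖R_L) = 2.243 × 735.2/1689 = 0.976 V.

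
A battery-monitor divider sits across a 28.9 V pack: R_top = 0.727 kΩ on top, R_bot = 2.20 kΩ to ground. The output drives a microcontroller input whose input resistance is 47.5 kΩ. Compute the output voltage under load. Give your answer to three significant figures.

The load sits in parallel with R_bot: R_bot‖R_L = (2200 × 47500) / (2200 + 47500) = 2103 Ω.
V_out = 28.9 × 2103 / (727 + 2103) = 28.9 × 2103/2830 = 21.5 V.
(Unloaded it would have been 21.7 V.)

V_out ≈ 21.5 V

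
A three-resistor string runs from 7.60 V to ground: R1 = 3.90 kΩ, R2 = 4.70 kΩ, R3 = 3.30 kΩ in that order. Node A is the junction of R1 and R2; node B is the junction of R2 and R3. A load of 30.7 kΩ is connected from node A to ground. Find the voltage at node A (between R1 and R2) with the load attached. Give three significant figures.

V ≈ 4.71 V

Below node A the series string R2+R3 = 8.000 kΩ sits in parallel with the 30.7 kΩ load: 6.346 kΩ.
V_A = 7.60 × 6.346/(3.90 + 6.346) = 4.71 V.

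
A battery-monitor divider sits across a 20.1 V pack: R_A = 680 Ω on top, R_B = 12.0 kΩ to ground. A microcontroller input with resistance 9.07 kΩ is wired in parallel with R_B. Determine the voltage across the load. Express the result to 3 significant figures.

V_out ≈ 17.8 V

The load sits in parallel with R_B: R_B‖R_L = (12000 × 9070) / (12000 + 9070) = 5166 Ω.
V_out = 20.1 × 5166 / (680 + 5166) = 20.1 × 5166/5846 = 17.8 V.
(Unloaded it would have been 19.0 V.)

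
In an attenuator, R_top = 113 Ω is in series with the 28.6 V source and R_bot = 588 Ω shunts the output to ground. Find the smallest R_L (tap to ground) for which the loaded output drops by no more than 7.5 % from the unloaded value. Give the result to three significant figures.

R_L(min) ≈ 1.17 kΩ

Output resistance R_th = R_top‖R_bot = (113 × 588)/701.0 = 94.78 Ω.
The fractional drop is R_th/(R_th + R_L); requiring this ≤ 0.0750 gives R_L ≥ R_th(1/0.0750 − 1) = 94.78 × 12.33 = 1.17 kΩ.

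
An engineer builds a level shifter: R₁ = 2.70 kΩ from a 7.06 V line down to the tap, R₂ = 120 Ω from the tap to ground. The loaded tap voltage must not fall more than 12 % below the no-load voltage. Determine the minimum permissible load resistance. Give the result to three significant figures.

Output resistance R_th = R₁‖R₂ = (2700 × 120)/2820 = 114.9 Ω.
The fractional drop is R_th/(R_th + R_L); requiring this ≤ 0.120 gives R_L ≥ R_th(1/0.120 − 1) = 114.9 × 7.333 = 843 Ω.

R_L(min) ≈ 843 Ω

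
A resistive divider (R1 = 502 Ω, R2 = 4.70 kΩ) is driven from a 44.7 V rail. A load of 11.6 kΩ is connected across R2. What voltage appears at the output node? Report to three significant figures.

V_out ≈ 38.9 V

The load sits in parallel with R2: R2‖R_L = (4700 × 11600) / (4700 + 11600) = 3345 Ω.
V_out = 44.7 × 3345 / (502 + 3345) = 44.7 × 3345/3847 = 38.9 V.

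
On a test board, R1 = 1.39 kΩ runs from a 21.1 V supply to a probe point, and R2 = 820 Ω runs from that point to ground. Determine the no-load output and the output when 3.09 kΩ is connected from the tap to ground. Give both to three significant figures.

Open-circuit: V = 21.1 × 820/(1390 + 820) = 7.83 V.
With the load, R2 becomes R2‖R_L = 648.0 Ω, so V = 21.1 × 648.0/2038 = 6.71 V.

Unloaded: 7.83 V; loaded: 6.71 V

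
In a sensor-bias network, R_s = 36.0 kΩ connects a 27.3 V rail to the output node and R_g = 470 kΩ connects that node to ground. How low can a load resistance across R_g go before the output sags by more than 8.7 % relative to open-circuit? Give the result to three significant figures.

Output resistance R_th = R_s‖R_g = (36.0 × 470)/506.0 = 33.44 kΩ.
The fractional drop is R_th/(R_th + R_L); requiring this ≤ 0.0870 gives R_L ≥ R_th(1/0.0870 − 1) = 33.44 × 10.49 = 351 kΩ.

R_L(min) ≈ 351 kΩ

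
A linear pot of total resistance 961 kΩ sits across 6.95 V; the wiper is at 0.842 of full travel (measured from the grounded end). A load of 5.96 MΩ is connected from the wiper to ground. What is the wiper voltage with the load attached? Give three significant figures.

V ≈ 5.73 V

The wiper splits the pot into (1−α)R = 151.8 kΩ above and αR = 809.2 kΩ below.
Lower section ‖ load = 712.4 kΩ.
V_wiper = 6.95 × 712.4/(151.8 + 712.4) = 5.73 V.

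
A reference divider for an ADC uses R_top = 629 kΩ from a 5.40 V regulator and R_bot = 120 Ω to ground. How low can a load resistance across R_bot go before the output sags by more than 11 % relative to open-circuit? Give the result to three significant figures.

Output resistance R_th = R_top‖R_bot = (629000 × 120)/629100 = 120.0 Ω.
The fractional drop is R_th/(R_th + R_L); requiring this ≤ 0.110 gives R_L ≥ R_th(1/0.110 − 1) = 120.0 × 8.091 = 971 Ω.

R_L(min) ≈ 971 Ω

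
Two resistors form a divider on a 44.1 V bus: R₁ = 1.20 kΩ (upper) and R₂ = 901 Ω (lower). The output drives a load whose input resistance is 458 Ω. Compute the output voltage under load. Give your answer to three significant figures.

V_out ≈ 8.91 V

The load sits in parallel with R₂: R₂‖R_L = (901 × 458) / (901 + 458) = 303.6 Ω.
V_out = 44.1 × 303.6 / (1200 + 303.6) = 44.1 × 303.6/1504 = 8.91 V.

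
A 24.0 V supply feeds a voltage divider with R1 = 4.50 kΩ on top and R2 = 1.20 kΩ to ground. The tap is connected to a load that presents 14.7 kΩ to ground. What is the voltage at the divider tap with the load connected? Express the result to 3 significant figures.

V_out ≈ 4.75 V

The load sits in parallel with R2: R2‖R_L = (1.20 × 14.7) / (1.20 + 14.7) = 1.109 kΩ.
V_out = 24.0 × 1.109 / (4.50 + 1.109) = 24.0 × 1.109/5.609 = 4.75 V.
(Unloaded it would have been 5.05 V.)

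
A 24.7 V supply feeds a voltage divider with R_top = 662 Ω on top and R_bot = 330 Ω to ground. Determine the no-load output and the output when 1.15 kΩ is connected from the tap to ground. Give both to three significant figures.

Unloaded: 8.22 V; loaded: 6.90 V

Open-circuit: V = 24.7 × 330/(662 + 330) = 8.22 V.
With the load, R_bot becomes R_bot‖R_L = 256.4 Ω, so V = 24.7 × 256.4/918.4 = 6.90 V.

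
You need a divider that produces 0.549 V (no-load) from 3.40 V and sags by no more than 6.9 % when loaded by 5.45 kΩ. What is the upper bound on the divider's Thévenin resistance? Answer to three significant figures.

R_th ≤ 404 Ω

Loading drop = R_th/(R_th + R_L) ≤ 0.0690, so R_th ≤ R_L · ε/(1−ε) = 5.45 kΩ × 0.0690/0.9310 = 404 Ω.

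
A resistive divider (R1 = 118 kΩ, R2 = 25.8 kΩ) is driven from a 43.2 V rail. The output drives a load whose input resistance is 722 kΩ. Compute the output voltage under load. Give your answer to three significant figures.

The load sits in parallel with R2: R2‖R_L = (25.8 × 722) / (25.8 + 722) = 24.91 kΩ.
V_out = 43.2 × 24.91 / (118 + 24.91) = 43.2 × 24.91/142.9 = 7.53 V.
(Unloaded it would have been 7.75 V.)

V_out ≈ 7.53 V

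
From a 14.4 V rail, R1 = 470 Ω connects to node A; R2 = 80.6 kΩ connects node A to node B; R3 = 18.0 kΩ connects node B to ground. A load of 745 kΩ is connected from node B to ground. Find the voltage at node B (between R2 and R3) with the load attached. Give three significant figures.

At node B, R3 is in parallel with the load: R3‖R_L = 17580 Ω.
Below node A the resistance is R2 + (R3‖R_L) = 98180 Ω, so V_A = 14.4 × 98180/98650 = 14.33 V.
Then V_B = V_A × (R3‖R_L)/(R2 + R3‖R_L) = 14.33 × 17580/98180 = 2.57 V.

V ≈ 2.57 V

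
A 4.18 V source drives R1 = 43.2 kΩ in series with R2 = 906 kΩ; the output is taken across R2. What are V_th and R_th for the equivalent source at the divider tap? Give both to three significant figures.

V_th is the open-circuit tap voltage: 4.18 × 906/(43.2 + 906) = 3.99 V.
With the supply zeroed, R1 and R2 appear in parallel from the tap: R_th = R1‖R2 = (43.2 × 906)/949.2 = 41.2 kΩ.

V_th = 3.99 V, R_th = 41.2 kΩ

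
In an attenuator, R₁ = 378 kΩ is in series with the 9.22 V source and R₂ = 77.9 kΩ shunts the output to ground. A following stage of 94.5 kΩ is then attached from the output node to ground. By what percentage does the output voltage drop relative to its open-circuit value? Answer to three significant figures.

40.6 %

Unloaded V = 9.22 × 77.9/455.9 = 1.575 V.
Loaded: R₂‖R_L = 42.70 kΩ, giving V = 9.22 × 42.70/420.7 = 0.9358 V.
Drop = (1.575 − 0.9358) / 1.575 = 40.6 %.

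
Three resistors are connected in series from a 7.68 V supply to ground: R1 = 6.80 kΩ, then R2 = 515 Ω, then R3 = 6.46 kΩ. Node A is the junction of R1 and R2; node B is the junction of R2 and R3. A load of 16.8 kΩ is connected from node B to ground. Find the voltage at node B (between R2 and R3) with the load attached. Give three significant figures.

V ≈ 2.99 V

At node B, R3 is in parallel with the load: R3‖R_L = 4666 Ω.
Below node A the resistance is R2 + (R3‖R_L) = 5181 Ω, so V_A = 7.68 × 5181/11980 = 3.321 V.
Then V_B = V_A × (R3‖R_L)/(R2 + R3‖R_L) = 3.321 × 4666/5181 = 2.99 V.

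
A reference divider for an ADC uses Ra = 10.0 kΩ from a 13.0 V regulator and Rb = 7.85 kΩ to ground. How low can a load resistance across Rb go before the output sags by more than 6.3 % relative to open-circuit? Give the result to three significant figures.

Output resistance R_th = Ra‖Rb = (10.0 × 7.85)/17.85 = 4.398 kΩ.
The fractional drop is R_th/(R_th + R_L); requiring this ≤ 0.0630 gives R_L ≥ R_th(1/0.0630 − 1) = 4.398 × 14.87 = 65.4 kΩ.

R_L(min) ≈ 65.4 kΩ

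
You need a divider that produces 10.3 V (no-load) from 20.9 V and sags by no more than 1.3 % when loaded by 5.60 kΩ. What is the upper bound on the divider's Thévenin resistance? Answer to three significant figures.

R_th ≤ 73.8 Ω

Loading drop = R_th/(R_th + R_L) ≤ 0.0130, so R_th ≤ R_L · ε/(1−ε) = 5.60 kΩ × 0.0130/0.9870 = 73.8 Ω.
(Any R1, R2 with R2/(R1+R2) = 0.493 and R1‖R2 ≤ 73.8 Ω will meet the spec.)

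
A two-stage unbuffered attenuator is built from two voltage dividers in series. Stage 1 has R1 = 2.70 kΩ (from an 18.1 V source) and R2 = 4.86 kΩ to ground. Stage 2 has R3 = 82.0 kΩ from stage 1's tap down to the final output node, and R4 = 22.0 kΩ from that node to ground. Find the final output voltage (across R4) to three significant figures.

Stage 2 presents R3+R4 = 104.0 kΩ as a load on stage 1's tap.
Stage 1's lower leg becomes R2‖(R3+R4) = 4.643 kΩ, so V_mid = 18.1 × 4.643/7.343 = 11.44 V.
Stage 2 is itself unloaded: V_out = V_mid × R4/(R3+R4) = 11.44 × 22.0/104.0 = 2.42 V.

V_out ≈ 2.42 V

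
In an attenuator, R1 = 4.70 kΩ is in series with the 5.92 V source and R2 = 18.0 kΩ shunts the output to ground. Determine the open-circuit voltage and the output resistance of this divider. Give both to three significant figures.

V_th = 4.69 V, R_th = 3.73 kΩ

V_th is the open-circuit tap voltage: 5.92 × 18.0/(4.70 + 18.0) = 4.69 V.
With the supply zeroed, R1 and R2 appear in parallel from the tap: R_th = R1‖R2 = (4.70 × 18.0)/22.70 = 3.73 kΩ.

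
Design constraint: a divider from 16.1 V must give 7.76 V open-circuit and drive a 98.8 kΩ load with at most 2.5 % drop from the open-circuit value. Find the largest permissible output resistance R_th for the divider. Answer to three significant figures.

R_th ≤ 2.53 kΩ

Loading drop = R_th/(R_th + R_L) ≤ 0.0250, so R_th ≤ R_L · ε/(1−ε) = 98.8 kΩ × 0.0250/0.9750 = 2.53 kΩ.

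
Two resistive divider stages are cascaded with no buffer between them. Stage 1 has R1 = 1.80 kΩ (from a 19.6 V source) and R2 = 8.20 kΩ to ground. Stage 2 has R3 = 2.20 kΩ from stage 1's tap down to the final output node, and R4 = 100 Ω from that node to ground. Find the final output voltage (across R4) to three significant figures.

V_out ≈ 0.426 V

Stage 2 presents R3+R4 = 2300 Ω as a load on stage 1's tap.
Stage 1's lower leg becomes R2‖(R3+R4) = 1796 Ω, so V_mid = 19.6 × 1796/3596 = 9.790 V.
Stage 2 is itself unloaded: V_out = V_mid × R4/(R3+R4) = 9.790 × 100/2300 = 0.426 V.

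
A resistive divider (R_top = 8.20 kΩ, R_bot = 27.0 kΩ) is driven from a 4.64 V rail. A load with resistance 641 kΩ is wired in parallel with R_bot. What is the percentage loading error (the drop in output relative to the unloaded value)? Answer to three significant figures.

The divider's output (Thévenin) resistance is R_top‖R_bot = 6.290 kΩ.
Fractional drop under load = R_th/(R_th + R_L) = 6.290 / (6.290 + 641) = 0.009717.
So the output falls by 0.972 %.

0.972 %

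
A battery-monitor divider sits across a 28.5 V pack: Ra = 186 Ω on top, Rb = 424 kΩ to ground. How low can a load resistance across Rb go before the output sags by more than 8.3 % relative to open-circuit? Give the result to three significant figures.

R_L(min) ≈ 2.05 kΩ

Output resistance R_th = Ra‖Rb = (186 × 424000)/424200 = 185.9 Ω.
The fractional drop is R_th/(R_th + R_L); requiring this ≤ 0.0830 gives R_L ≥ R_th(1/0.0830 − 1) = 185.9 × 11.05 = 2.05 kΩ.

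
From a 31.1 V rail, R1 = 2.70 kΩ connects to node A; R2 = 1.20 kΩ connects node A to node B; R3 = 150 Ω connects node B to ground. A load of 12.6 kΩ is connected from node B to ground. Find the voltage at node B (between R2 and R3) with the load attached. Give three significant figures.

At node B, R3 is in parallel with the load: R3‖R_L = 148.2 Ω.
Below node A the resistance is R2 + (R3‖R_L) = 1348 Ω, so V_A = 31.1 × 1348/4048 = 10.36 V.
Then V_B = V_A × (R3‖R_L)/(R2 + R3‖R_L) = 10.36 × 148.2/1348 = 1.14 V.

V ≈ 1.14 V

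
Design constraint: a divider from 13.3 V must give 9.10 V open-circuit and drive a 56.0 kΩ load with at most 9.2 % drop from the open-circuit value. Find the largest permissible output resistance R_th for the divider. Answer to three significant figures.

R_th ≤ 5.67 kΩ

Loading drop = R_th/(R_th + R_L) ≤ 0.0920, so R_th ≤ R_L · ε/(1−ε) = 56.0 kΩ × 0.0920/0.9080 = 5.67 kΩ.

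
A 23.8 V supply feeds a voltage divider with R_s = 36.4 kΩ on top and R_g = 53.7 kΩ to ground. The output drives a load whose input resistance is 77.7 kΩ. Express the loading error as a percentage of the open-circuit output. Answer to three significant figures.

21.8 %

Unloaded V = 23.8 × 53.7/90.10 = 14.18 V.
Loaded: R_g‖R_L = 31.75 kΩ, giving V = 23.8 × 31.75/68.15 = 11.09 V.
Drop = (14.18 − 11.09) / 14.18 = 21.8 %.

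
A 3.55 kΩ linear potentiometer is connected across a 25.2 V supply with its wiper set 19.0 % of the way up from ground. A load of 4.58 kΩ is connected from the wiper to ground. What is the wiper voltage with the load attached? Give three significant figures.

V ≈ 4.28 V

The wiper splits the pot into (1−α)R = 2876 Ω above and αR = 674.5 Ω below.
Lower section ‖ load = 587.9 Ω.
V_wiper = 25.2 × 587.9/(2876 + 587.9) = 4.28 V.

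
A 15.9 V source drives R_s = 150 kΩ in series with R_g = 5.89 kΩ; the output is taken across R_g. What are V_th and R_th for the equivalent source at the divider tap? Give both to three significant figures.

V_th = 0.601 V, R_th = 5.67 kΩ

V_th is the open-circuit tap voltage: 15.9 × 5.89/(150 + 5.89) = 0.601 V.
With the supply zeroed, R_s and R_g appear in parallel from the tap: R_th = R_s‖R_g = (150 × 5.89)/155.9 = 5.67 kΩ.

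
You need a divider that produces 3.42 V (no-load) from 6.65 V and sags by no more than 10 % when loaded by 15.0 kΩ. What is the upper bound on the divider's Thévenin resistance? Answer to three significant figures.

Loading drop = R_th/(R_th + R_L) ≤ 0.100, so R_th ≤ R_L · ε/(1−ε) = 15.0 kΩ × 0.100/0.9000 = 1.67 kΩ.
(Any R1, R2 with R2/(R1+R2) = 0.514 and R1‖R2 ≤ 1.67 kΩ will meet the spec.)

R_th ≤ 1.67 kΩ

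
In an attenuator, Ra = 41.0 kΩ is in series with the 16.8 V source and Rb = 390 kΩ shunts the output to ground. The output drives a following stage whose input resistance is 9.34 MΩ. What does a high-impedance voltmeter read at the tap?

V_out ≈ 15.1 V

The load sits in parallel with Rb: Rb‖R_L = (390 × 9340) / (390 + 9340) = 374.4 kΩ.
V_out = 16.8 × 374.4 / (41.0 + 374.4) = 16.8 × 374.4/415.4 = 15.1 V.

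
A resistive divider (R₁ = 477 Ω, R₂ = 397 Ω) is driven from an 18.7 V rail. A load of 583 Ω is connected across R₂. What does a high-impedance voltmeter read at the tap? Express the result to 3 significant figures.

The load sits in parallel with R₂: R₂‖R_L = (397 × 583) / (397 + 583) = 236.2 Ω.
V_out = 18.7 × 236.2 / (477 + 236.2) = 18.7 × 236.2/713.2 = 6.19 V.

V_out ≈ 6.19 V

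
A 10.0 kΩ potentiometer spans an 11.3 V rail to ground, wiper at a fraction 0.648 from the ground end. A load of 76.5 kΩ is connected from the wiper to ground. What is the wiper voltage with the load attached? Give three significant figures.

The wiper splits the pot into (1−α)R = 3.520 kΩ above and αR = 6.480 kΩ below.
Lower section ‖ load = 5.974 kΩ.
V_wiper = 11.3 × 5.974/(3.520 + 5.974) = 7.11 V.

V ≈ 7.11 V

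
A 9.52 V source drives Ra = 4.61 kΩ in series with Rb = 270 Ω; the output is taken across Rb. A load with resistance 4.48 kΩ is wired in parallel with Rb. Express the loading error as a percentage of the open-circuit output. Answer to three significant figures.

5.39 %

The divider's output (Thévenin) resistance is Ra‖Rb = 255.1 Ω.
Fractional drop under load = R_th/(R_th + R_L) = 255.1 / (255.1 + 4480) = 0.05387.
So the output falls by 5.39 %.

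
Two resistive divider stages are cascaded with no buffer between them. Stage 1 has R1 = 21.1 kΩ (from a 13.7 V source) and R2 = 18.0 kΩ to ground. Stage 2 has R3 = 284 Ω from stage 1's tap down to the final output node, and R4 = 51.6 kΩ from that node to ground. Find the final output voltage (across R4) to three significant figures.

V_out ≈ 5.28 V

Stage 2 presents R3+R4 = 51880 Ω as a load on stage 1's tap.
Stage 1's lower leg becomes R2‖(R3+R4) = 13360 Ω, so V_mid = 13.7 × 13360/34460 = 5.312 V.
Stage 2 is itself unloaded: V_out = V_mid × R4/(R3+R4) = 5.312 × 51600/51880 = 5.28 V.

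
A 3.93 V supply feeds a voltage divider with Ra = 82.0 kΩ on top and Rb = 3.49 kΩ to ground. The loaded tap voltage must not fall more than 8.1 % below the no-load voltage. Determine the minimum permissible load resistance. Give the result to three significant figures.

R_L(min) ≈ 38.0 kΩ

Output resistance R_th = Ra‖Rb = (82.0 × 3.49)/85.49 = 3.348 kΩ.
The fractional drop is R_th/(R_th + R_L); requiring this ≤ 0.0810 gives R_L ≥ R_th(1/0.0810 − 1) = 3.348 × 11.35 = 38.0 kΩ.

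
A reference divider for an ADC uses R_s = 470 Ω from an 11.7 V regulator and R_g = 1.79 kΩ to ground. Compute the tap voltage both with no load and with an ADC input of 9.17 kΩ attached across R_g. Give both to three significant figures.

Open-circuit: V = 11.7 × 1790/(470 + 1790) = 9.27 V.
With the load, R_g becomes R_g‖R_L = 1498 Ω, so V = 11.7 × 1498/1968 = 8.91 V.

Unloaded: 9.27 V; loaded: 8.91 V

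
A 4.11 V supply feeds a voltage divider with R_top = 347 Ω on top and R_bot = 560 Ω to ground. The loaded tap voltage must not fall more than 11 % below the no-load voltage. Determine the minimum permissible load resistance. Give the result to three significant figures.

Output resistance R_th = R_top‖R_bot = (347 × 560)/907.0 = 214.2 Ω.
The fractional drop is R_th/(R_th + R_L); requiring this ≤ 0.110 gives R_L ≥ R_th(1/0.110 − 1) = 214.2 × 8.091 = 1.73 kΩ.

R_L(min) ≈ 1.73 kΩ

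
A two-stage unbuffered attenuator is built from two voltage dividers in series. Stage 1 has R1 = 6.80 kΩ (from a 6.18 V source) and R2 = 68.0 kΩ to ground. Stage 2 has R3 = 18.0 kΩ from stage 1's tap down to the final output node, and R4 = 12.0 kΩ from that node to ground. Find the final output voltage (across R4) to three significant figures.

Stage 2 presents R3+R4 = 30.00 kΩ as a load on stage 1's tap.
Stage 1's lower leg becomes R2‖(R3+R4) = 20.82 kΩ, so V_mid = 6.18 × 20.82/27.62 = 4.658 V.
Stage 2 is itself unloaded: V_out = V_mid × R4/(R3+R4) = 4.658 × 12.0/30.00 = 1.86 V.

V_out ≈ 1.86 V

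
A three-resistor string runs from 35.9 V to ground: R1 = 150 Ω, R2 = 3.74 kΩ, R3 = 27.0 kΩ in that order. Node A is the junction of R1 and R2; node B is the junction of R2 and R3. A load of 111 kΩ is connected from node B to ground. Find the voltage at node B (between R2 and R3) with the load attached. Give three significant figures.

At node B, R3 is in parallel with the load: R3‖R_L = 21720 Ω.
Below node A the resistance is R2 + (R3‖R_L) = 25460 Ω, so V_A = 35.9 × 25460/25610 = 35.69 V.
Then V_B = V_A × (R3‖R_L)/(R2 + R3‖R_L) = 35.69 × 21720/25460 = 30.4 V.

V ≈ 30.4 V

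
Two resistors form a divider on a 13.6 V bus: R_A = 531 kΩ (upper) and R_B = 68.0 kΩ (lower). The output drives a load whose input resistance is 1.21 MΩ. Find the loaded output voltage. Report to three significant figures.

The load sits in parallel with R_B: R_B‖R_L = (68.0 × 1210) / (68.0 + 1210) = 64.38 kΩ.
V_out = 13.6 × 64.38 / (531 + 64.38) = 13.6 × 64.38/595.4 = 1.47 V.
(Unloaded it would have been 1.54 V.)

V_out ≈ 1.47 V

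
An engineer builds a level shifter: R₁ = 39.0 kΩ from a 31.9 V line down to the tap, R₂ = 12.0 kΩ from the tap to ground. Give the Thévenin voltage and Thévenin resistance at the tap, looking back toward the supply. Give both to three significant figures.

V_th = 7.51 V, R_th = 9.18 kΩ

V_th is the open-circuit tap voltage: 31.9 × 12.0/(39.0 + 12.0) = 7.51 V.
With the supply zeroed, R₁ and R₂ appear in parallel from the tap: R_th = R₁‖R₂ = (39.0 × 12.0)/51.00 = 9.18 kΩ.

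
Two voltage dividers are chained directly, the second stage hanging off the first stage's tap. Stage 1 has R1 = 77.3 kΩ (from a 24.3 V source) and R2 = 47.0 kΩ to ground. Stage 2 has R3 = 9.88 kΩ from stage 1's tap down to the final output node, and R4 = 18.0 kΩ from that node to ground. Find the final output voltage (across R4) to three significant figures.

V_out ≈ 2.90 V

Stage 2 presents R3+R4 = 27.88 kΩ as a load on stage 1's tap.
Stage 1's lower leg becomes R2‖(R3+R4) = 17.50 kΩ, so V_mid = 24.3 × 17.50/94.80 = 4.486 V.
Stage 2 is itself unloaded: V_out = V_mid × R4/(R3+R4) = 4.486 × 18.0/27.88 = 2.90 V.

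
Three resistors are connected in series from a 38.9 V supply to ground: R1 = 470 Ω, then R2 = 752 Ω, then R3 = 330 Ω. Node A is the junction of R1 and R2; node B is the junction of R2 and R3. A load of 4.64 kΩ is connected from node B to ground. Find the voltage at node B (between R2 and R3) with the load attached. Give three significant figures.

V ≈ 7.83 V

At node B, R3 is in parallel with the load: R3‖R_L = 308.1 Ω.
Below node A the resistance is R2 + (R3‖R_L) = 1060 Ω, so V_A = 38.9 × 1060/1530 = 26.95 V.
Then V_B = V_A × (R3‖R_L)/(R2 + R3‖R_L) = 26.95 × 308.1/1060 = 7.83 V.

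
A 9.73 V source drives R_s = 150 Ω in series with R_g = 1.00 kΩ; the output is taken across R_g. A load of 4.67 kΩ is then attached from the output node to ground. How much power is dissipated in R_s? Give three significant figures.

P ≈ 15.0 mW

Total resistance from the source is R_s + (R_g‖R_L) = 973.6 Ω, so I = 9.73/973.6 Ω = 9.993 mA.
P = I²·R_s = (9.993 mA)² × 150 Ω = 15.0 mW.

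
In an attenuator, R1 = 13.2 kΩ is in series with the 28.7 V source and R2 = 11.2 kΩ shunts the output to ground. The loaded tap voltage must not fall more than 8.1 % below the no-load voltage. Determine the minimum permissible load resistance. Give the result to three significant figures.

R_L(min) ≈ 68.7 kΩ

Output resistance R_th = R1‖R2 = (13.2 × 11.2)/24.40 = 6.059 kΩ.
The fractional drop is R_th/(R_th + R_L); requiring this ≤ 0.0810 gives R_L ≥ R_th(1/0.0810 − 1) = 6.059 × 11.35 = 68.7 kΩ.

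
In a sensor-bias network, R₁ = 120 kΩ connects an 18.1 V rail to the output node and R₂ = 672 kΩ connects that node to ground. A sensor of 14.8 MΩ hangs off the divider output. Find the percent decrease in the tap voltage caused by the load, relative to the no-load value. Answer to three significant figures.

The divider's output (Thévenin) resistance is R₁‖R₂ = 101.8 kΩ.
Fractional drop under load = R_th/(R_th + R_L) = 101.8 / (101.8 + 14800) = 0.006833.
So the output falls by 0.683 %.

0.683 %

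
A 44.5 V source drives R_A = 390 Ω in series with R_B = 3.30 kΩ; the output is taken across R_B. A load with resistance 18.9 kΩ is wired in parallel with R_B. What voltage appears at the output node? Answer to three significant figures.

The load sits in parallel with R_B: R_B‖R_L = (3300 × 18900) / (3300 + 18900) = 2809 Ω.
V_out = 44.5 × 2809 / (390 + 2809) = 44.5 × 2809/3199 = 39.1 V.

V_out ≈ 39.1 V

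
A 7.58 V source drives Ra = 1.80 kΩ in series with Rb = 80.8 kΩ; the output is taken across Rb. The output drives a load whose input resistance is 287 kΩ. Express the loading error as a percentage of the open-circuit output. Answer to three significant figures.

The divider's output (Thévenin) resistance is Ra‖Rb = 1.761 kΩ.
Fractional drop under load = R_th/(R_th + R_L) = 1.761 / (1.761 + 287) = 0.006098.
So the output falls by 0.610 %.

0.610 %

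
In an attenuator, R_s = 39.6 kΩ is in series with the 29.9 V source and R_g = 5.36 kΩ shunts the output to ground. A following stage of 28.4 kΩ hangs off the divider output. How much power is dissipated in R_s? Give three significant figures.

Total resistance from the source is R_s + (R_g‖R_L) = 44.11 kΩ, so I = 29.9/44.11 kΩ = 0.6779 mA.
P = I²·R_s = (0.6779 mA)² × 39.6 kΩ = 18.2 mW.

P ≈ 18.2 mW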